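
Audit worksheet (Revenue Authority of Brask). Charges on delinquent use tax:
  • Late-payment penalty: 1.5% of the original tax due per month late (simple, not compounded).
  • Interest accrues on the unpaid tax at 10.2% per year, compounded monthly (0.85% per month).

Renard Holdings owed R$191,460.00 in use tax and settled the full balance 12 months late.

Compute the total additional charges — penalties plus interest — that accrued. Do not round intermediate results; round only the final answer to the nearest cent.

R$54,931.07

Late-payment penalty: 12 × 1.5% × R$191,460.00 = R$34,462.80
Interest: R$191,460.00 × ((1 + 0.0085)^12 − 1) = R$191,460.00 × 0.1069062… = R$20,468.2662…
Penalties + interest = R$34,462.8000 + R$20,468.2662… = R$54,931.07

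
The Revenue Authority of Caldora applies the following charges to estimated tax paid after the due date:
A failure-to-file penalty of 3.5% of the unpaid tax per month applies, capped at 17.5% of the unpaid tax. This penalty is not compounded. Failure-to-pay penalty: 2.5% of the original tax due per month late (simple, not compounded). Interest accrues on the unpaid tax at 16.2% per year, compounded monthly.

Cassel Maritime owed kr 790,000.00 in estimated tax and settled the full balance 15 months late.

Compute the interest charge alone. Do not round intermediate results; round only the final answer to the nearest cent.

Interest (16.2%/yr ÷ 12 = 1.35%/month): kr 790,000.00 × ((1 + 0.0135)^15 − 1) = kr 176,013.9249…

kr 176,013.92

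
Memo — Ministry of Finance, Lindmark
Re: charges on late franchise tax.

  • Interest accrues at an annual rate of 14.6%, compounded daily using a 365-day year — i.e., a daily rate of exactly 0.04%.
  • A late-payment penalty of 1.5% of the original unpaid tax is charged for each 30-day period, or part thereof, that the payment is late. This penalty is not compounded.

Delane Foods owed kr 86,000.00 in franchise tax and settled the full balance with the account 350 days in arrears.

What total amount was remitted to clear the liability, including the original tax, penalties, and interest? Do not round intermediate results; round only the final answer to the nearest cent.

kr 114,400.78

Penalty periods: ⌈350/30⌉ = 12; penalty = 12 × 1.5% × kr 86,000.00 = kr 15,480.00
Interest: kr 86,000.00 × ((1 + 0.0004)^350 − 1) = kr 86,000.00 × 0.15024160… = kr 12,920.7776…
Total = kr 86,000.00 + kr 15,480.0000 + kr 12,920.7776… = kr 114,400.78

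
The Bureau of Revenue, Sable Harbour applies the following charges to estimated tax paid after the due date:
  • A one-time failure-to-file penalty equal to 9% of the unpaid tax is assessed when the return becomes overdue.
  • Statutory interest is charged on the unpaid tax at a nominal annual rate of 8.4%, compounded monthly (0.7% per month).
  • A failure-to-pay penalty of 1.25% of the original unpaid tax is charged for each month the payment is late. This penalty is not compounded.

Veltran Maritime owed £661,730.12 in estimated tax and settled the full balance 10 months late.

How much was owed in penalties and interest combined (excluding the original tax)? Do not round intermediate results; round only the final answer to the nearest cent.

£190,079.77

Failure-to-file penalty: 9% × £661,730.12 = £59,555.71…
Failure-to-pay penalty: 10 × 1.25% × £661,730.12 = £82,716.27…
Interest: £661,730.12 × ((1 + 0.007)^10 − 1) = £661,730.12 × 0.0722467… = £47,807.7966…
Penalties + interest = £142,271.9758 + £47,807.7966… = £190,079.77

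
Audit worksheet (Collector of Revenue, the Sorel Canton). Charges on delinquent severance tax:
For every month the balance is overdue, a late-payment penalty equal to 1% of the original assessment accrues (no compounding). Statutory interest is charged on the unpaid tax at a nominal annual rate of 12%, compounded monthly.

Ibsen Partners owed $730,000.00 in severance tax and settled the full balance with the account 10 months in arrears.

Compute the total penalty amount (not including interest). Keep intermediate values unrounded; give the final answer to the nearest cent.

$73,000.00

Late-payment penalty = 1% × $730,000.00 × 10 mo = $73,000.00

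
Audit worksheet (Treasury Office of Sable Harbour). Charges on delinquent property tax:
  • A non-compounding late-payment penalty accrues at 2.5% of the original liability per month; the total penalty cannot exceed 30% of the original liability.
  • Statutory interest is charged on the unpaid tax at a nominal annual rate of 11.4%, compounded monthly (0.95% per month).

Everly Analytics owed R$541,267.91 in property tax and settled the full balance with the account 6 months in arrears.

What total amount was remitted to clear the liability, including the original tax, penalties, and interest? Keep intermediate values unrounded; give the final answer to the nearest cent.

Penalty: 6 × 2.5% × R$541,267.91 = R$81,190.19… (below the 30% cap of R$162,380.37…)
Interest: R$541,267.91 × ((1 + 0.0095)^6 − 1) = R$541,267.91 × 0.0583710… = R$31,594.3601…
Total = R$541,267.91 + R$81,190.1865 + R$31,594.3601… = R$654,052.46

R$654,052.46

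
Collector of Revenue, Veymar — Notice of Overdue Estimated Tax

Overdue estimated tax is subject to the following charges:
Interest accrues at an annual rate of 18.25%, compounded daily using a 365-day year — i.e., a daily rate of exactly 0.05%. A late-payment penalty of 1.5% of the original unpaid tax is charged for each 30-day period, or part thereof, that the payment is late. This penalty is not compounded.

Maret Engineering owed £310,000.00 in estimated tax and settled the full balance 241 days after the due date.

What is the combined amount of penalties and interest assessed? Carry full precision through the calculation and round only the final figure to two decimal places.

Penalty periods: ⌈241/30⌉ = 9; penalty = 9 × 1.5% × £310,000.00 = £41,850.00
Interest: £310,000.00 × ((1 + 0.0005)^241 − 1) = £310,000.00 × 0.12802677… = £39,688.2987…
Penalties + interest = £41,850.0000 + £39,688.2987… = £81,538.30

£81,538.30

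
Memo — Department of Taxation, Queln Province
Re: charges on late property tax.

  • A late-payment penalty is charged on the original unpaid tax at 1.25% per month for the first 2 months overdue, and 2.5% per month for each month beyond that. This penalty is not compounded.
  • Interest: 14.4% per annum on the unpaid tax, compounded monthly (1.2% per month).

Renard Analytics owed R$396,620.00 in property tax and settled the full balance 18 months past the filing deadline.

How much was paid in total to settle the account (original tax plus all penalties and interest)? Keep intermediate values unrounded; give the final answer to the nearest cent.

Penalty, months 1–2: 2 × 1.25% × R$396,620.00 = R$9,915.50
Penalty, months 3–18: 16 × 2.5% × R$396,620.00 = R$158,648.00
Interest: R$396,620.00 × ((1 + 0.012)^18 − 1) = R$396,620.00 × 0.2395077… = R$94,993.5395…
Total = R$396,620.00 + R$168,563.5000 + R$94,993.5395… = R$660,177.04

R$660,177.04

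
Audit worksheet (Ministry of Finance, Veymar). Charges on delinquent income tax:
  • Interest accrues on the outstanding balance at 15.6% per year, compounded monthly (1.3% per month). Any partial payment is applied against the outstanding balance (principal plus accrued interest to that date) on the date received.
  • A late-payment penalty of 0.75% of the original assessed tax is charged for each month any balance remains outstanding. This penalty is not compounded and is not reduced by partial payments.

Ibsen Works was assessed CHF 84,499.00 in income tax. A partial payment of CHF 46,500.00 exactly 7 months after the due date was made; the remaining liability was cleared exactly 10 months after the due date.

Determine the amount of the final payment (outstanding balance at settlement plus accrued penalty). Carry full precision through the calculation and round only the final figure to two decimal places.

Balance at month 7: CHF 84,499.0000 × (1 + 0.013)^7 = CHF 92,494.8786…
After CHF 46,500.00 payment: CHF 92,494.8786… − CHF 46,500.00 = CHF 45,994.8786…
Balance at month 10: CHF 45,994.8786… × (1 + 0.013)^3 = CHF 47,812.0994…
Penalty: 10 × 0.75% × CHF 84,499.00 = CHF 6,337.43…
Final settlement = outstanding balance + penalty = CHF 47,812.0994… + CHF 6,337.43… = CHF 54,149.52

CHF 54,149.52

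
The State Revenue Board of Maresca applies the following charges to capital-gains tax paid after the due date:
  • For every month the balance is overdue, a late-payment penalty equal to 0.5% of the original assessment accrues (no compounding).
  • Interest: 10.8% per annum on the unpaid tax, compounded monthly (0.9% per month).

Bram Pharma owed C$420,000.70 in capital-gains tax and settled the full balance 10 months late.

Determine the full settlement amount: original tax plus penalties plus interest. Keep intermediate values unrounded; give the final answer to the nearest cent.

Late-payment penalty: 10 × 0.5% × C$420,000.70 = C$21,000.04…
Interest: C$420,000.70 × ((1 + 0.009)^10 − 1) = C$420,000.70 × 0.0937339… = C$39,368.2922…
Total = C$420,000.70 + C$21,000.0350 + C$39,368.2922… = C$480,369.03

C$480,369.03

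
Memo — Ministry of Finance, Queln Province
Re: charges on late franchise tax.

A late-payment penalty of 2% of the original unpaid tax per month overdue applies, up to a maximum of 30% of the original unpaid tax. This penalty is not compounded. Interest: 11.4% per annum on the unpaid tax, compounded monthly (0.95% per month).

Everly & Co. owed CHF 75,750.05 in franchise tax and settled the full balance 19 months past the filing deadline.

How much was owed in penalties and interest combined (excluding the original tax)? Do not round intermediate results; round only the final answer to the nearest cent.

CHF 37,632.32

Penalty (uncapped): 19 × 2% × CHF 75,750.05 = CHF 28,785.02…; cap = 30% × CHF 75,750.05 = CHF 22,725.02… → penalty = CHF 22,725.02…
Interest: CHF 75,750.05 × ((1 + 0.0095)^19 − 1) = CHF 75,750.05 × 0.1967960… = CHF 14,907.3096…
Penalties + interest = CHF 22,725.0150 + CHF 14,907.3096… = CHF 37,632.32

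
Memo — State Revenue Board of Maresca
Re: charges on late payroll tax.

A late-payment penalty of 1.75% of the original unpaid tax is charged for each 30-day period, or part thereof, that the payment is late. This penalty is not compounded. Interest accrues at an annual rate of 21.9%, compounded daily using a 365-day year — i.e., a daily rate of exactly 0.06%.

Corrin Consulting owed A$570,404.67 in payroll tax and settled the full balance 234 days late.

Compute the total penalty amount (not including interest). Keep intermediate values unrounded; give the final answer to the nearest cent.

Penalty periods: ⌈234/30⌉ = 8; penalty = 8 × 1.75% × A$570,404.67 = A$79,856.65…

A$79,856.65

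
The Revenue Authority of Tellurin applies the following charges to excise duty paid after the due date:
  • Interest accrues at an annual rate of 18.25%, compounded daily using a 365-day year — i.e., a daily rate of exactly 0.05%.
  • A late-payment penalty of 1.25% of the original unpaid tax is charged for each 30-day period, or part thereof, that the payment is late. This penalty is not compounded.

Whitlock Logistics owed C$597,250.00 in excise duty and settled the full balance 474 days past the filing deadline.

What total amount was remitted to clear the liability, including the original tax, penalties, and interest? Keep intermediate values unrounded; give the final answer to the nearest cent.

C$876,384.37

Penalty periods: ⌈474/30⌉ = 16; penalty = 16 × 1.25% × C$597,250.00 = C$119,450.00
Interest: C$597,250.00 × ((1 + 0.0005)^474 − 1) = C$597,250.00 × 0.26736605… = C$159,684.3728…
Total = C$597,250.00 + C$119,450.0000 + C$159,684.3728… = C$876,384.37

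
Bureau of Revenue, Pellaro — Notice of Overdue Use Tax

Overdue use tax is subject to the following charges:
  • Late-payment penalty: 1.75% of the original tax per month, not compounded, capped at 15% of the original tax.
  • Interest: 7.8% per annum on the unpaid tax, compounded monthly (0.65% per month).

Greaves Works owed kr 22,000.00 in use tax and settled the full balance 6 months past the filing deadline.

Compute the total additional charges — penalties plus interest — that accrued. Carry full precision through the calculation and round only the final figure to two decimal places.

Penalty: 6 × 1.75% × kr 22,000.00 = kr 2,310.00 (below the 15% cap of kr 3,300.00)
Interest: kr 22,000.00 × ((1 + 0.0065)^6 − 1) = kr 22,000.00 × 0.0396393… = kr 872.0639…
Penalties + interest = kr 2,310.0000 + kr 872.0639… = kr 3,182.06

kr 3,182.06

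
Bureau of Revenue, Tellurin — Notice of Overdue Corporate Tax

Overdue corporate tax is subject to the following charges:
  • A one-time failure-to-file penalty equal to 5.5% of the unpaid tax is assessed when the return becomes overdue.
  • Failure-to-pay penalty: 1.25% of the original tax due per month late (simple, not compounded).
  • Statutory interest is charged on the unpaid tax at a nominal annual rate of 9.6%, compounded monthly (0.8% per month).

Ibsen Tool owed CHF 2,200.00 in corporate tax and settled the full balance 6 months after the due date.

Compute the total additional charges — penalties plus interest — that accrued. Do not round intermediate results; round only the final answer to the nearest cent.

CHF 393.73

Failure-to-file penalty: 5.5% × CHF 2,200.00 = CHF 121.00
Failure-to-pay penalty = 1.25% × CHF 2,200.00 × 6 mo = CHF 165.00
Interest: CHF 2,200.00 × ((1 + 0.008)^6 − 1) = CHF 2,200.00 × 0.0489703… = CHF 107.7347…
Penalties + interest = CHF 286.0000 + CHF 107.7347… = CHF 393.73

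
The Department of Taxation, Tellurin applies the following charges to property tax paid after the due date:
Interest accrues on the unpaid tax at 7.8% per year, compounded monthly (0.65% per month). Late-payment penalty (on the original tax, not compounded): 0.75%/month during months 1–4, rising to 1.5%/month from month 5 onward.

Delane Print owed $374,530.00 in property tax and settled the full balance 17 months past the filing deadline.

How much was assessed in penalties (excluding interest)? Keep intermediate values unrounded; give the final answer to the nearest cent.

$84,269.25

Penalty, months 1–4: 4 × 0.75% × $374,530.00 = $11,235.90
Penalty, months 5–17: 13 × 1.5% × $374,530.00 = $73,033.35
Total penalty = $11,235.90 + $73,033.35 = $84,269.25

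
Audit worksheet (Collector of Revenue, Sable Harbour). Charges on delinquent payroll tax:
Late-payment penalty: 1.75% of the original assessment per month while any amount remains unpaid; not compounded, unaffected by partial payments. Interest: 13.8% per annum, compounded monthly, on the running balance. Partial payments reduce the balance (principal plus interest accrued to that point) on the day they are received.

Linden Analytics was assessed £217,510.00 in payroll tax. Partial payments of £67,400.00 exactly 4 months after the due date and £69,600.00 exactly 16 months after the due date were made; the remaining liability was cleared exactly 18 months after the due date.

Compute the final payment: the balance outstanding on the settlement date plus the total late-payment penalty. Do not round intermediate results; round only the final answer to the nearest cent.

Monthly rate = 13.8% ÷ 12 = 1.15%
Balance at month 4: £217,510.0000 × (1 + 0.0115)^4 = £227,689.3812…
After £67,400.00 payment: £227,689.3812… − £67,400.00 = £160,289.3812…
Balance at month 16: £160,289.3812… × (1 + 0.0115)^12 = £183,863.4469…
After £69,600.00 payment: £183,863.4469… − £69,600.00 = £114,263.4469…
Balance at month 18: £114,263.4469… × (1 + 0.0115)^2 = £116,906.6175…
Penalty: 18 × 1.75% × £217,510.00 = £68,515.65
Final settlement = outstanding balance + penalty = £116,906.6175… + £68,515.65 = £185,422.27

£185,422.27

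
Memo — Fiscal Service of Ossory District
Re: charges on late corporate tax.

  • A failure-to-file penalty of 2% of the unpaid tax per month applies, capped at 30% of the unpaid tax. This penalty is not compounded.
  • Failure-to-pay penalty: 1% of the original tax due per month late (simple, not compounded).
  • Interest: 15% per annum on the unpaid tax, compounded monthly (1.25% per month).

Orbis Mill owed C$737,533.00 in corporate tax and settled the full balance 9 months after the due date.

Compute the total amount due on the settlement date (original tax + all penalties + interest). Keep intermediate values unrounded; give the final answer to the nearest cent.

Failure-to-file: 9 × 2% × C$737,533.00 = C$132,755.94 (under the 30% cap)
Failure-to-pay penalty: 9 × 1% × C$737,533.00 = C$66,377.97
Interest: C$737,533.00 × ((1 + 0.0125)^9 − 1) = C$737,533.00 × 0.1182922… = C$87,244.3845…
Total = C$737,533.00 + C$199,133.9100 + C$87,244.3845… = C$1,023,911.29

C$1,023,911.29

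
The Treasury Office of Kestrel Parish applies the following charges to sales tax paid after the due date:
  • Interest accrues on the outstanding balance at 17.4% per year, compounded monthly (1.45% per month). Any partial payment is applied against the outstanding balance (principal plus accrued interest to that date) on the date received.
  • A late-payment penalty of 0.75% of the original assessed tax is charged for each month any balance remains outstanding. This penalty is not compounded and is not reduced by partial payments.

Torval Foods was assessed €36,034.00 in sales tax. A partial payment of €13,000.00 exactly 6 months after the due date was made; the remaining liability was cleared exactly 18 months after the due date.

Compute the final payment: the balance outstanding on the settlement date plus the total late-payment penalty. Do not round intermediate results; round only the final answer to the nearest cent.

Balance at month 6: €36,034.0000 × (1 + 0.0145)^6 = €39,284.8213…
After €13,000.00 payment: €39,284.8213… − €13,000.00 = €26,284.8213…
Balance at month 18: €26,284.8213… × (1 + 0.0145)^12 = €31,241.3395…
Penalty: 18 × 0.75% × €36,034.00 = €4,864.59
Final settlement = outstanding balance + penalty = €31,241.3395… + €4,864.59 = €36,105.93

€36,105.93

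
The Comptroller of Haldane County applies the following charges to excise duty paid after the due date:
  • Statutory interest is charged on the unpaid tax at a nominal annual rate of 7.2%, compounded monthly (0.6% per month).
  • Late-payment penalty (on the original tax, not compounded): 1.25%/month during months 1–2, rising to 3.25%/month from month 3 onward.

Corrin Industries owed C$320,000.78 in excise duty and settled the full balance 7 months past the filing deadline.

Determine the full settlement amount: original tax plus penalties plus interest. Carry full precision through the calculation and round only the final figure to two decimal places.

C$393,685.31

Penalty, months 1–2: 2 × 1.25% × C$320,000.78 = C$8,000.02…
Penalty, months 3–7: 5 × 3.25% × C$320,000.78 = C$52,000.13…
Interest: C$320,000.78 × ((1 + 0.006)^7 − 1) = C$320,000.78 × 0.0427636… = C$13,684.3871…
Total = C$320,000.78 + C$60,000.1463… + C$13,684.3871… = C$393,685.31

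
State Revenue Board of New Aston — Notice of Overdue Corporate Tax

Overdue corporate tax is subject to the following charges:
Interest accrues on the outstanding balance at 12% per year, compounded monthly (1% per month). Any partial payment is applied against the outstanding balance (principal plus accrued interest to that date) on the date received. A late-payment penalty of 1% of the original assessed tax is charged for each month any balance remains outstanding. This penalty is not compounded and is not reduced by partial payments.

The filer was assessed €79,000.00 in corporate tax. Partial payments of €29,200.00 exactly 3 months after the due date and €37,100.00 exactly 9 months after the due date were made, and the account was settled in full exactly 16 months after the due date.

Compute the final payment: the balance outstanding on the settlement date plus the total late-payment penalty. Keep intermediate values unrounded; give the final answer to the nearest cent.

Balance at month 3: €79,000.0000 × (1 + 0.01)^3 = €81,393.7790
After €29,200.00 payment: €81,393.7790 − €29,200.00 = €52,193.7790
Balance at month 9: €52,193.7790 × (1 + 0.01)^6 = €55,404.7481…
After €37,100.00 payment: €55,404.7481… − €37,100.00 = €18,304.7481…
Balance at month 16: €18,304.7481… × (1 + 0.01)^7 = €19,625.1676…
Penalty: 16 × 1% × €79,000.00 = €12,640.00
Final settlement = outstanding balance + penalty = €19,625.1676… + €12,640.00 = €32,265.17

€32,265.17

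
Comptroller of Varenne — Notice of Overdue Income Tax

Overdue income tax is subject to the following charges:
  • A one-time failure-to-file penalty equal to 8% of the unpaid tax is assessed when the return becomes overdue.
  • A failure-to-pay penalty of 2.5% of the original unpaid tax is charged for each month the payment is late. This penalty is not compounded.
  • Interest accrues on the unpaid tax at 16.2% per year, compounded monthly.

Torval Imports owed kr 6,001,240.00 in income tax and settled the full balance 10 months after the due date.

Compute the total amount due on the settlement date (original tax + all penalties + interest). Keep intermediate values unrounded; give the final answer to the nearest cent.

Failure-to-file penalty: 8% × kr 6,001,240.00 = kr 480,099.20
Failure-to-pay penalty = 2.5% × kr 6,001,240.00 × 10 mo = kr 1,500,310.00
Interest (16.2%/yr ÷ 12 = 1.35%/month): kr 6,001,240.00 × ((1 + 0.0135)^10 − 1) = kr 861,199.4511…
Total = kr 6,001,240.00 + kr 1,980,409.2000 + kr 861,199.4511… = kr 8,842,848.65

kr 8,842,848.65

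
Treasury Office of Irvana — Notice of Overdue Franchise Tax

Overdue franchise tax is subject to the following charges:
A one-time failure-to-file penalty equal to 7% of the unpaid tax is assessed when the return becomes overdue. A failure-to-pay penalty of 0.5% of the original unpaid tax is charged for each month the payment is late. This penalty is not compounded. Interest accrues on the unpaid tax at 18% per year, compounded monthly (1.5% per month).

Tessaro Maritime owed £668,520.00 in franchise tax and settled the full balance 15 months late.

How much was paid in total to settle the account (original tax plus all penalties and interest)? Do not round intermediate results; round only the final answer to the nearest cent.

Failure-to-file penalty: 7% × £668,520.00 = £46,796.40
Failure-to-pay penalty = 0.5% × £668,520.00 × 15 mo = £50,139.00
Interest: £668,520.00 × ((1 + 0.015)^15 − 1) = £668,520.00 × 0.2502321… = £167,285.1412…
Total = £668,520.00 + £96,935.4000 + £167,285.1412… = £932,740.54

£932,740.54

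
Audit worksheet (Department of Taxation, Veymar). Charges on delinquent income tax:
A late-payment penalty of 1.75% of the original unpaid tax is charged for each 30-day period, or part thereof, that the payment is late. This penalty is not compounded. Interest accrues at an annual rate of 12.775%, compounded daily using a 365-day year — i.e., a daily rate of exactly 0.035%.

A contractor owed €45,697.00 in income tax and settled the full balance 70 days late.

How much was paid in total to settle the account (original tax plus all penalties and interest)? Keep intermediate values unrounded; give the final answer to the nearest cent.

Penalty periods: ⌈70/30⌉ = 3; penalty = 3 × 1.75% × €45,697.00 = €2,399.09…
Interest: €45,697.00 × ((1 + 0.00035)^70 − 1) = €45,697.00 × 0.02479820… = €1,133.2033…
Total = €45,697.00 + €2,399.0925 + €1,133.2033… = €49,229.30

€49,229.30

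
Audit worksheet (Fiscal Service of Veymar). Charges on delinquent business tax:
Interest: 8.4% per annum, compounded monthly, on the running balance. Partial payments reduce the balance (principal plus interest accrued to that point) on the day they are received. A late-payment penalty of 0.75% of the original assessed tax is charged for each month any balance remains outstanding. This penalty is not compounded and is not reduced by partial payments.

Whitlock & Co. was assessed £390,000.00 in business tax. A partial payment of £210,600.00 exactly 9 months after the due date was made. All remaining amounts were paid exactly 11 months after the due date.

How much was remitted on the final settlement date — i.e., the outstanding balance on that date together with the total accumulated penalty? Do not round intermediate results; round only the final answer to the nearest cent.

£239,719.71

Monthly rate = 8.4% ÷ 12 = 0.7%
Balance at month 9: £390,000.0000 × (1 + 0.007)^9 = £415,269.3155…
After £210,600.00 payment: £415,269.3155… − £210,600.00 = £204,669.3155…
Balance at month 11: £204,669.3155… × (1 + 0.007)^2 = £207,544.7147…
Penalty: 11 × 0.75% × £390,000.00 = £32,175.00
Final settlement = outstanding balance + penalty = £207,544.7147… + £32,175.00 = £239,719.71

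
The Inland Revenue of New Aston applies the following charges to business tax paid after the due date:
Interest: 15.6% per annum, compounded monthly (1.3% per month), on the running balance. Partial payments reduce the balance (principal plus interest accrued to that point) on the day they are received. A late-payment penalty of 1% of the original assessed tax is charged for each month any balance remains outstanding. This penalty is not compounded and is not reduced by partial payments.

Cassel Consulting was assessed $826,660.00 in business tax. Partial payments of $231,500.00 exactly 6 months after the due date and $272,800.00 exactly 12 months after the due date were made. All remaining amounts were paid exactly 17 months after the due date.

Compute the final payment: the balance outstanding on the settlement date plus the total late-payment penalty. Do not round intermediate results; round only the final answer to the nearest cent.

Balance at month 6: $826,660.0000 × (1 + 0.013)^6 = $893,271.7425…
After $231,500.00 payment: $893,271.7425… − $231,500.00 = $661,771.7425…
Balance at month 12: $661,771.7425… × (1 + 0.013)^6 = $715,096.8931…
After $272,800.00 payment: $715,096.8931… − $272,800.00 = $442,296.8931…
Balance at month 17: $442,296.8931… × (1 + 0.013)^5 = $471,803.4535…
Penalty: 17 × 1% × $826,660.00 = $140,532.20
Final settlement = outstanding balance + penalty = $471,803.4535… + $140,532.20 = $612,335.65

$612,335.65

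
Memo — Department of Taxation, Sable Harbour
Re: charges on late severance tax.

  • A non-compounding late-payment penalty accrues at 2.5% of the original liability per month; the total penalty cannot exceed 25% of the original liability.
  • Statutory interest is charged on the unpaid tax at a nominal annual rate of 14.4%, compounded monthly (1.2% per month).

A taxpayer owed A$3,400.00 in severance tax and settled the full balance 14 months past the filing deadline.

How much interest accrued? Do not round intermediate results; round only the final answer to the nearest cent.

A$617.96

Interest: A$3,400.00 × ((1 + 0.012)^14 − 1) = A$3,400.00 × 0.1817543… = A$617.9645…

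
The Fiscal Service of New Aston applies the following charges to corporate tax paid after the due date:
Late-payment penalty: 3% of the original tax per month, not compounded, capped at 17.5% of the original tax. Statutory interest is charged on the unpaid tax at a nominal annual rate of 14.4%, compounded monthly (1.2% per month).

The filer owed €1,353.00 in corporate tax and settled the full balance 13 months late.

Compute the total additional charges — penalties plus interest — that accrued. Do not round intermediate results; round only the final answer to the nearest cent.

€463.73

Penalty (uncapped): 13 × 3% × €1,353.00 = €527.67; cap = 17.5% × €1,353.00 = €236.78… → penalty = €236.78…
Interest: €1,353.00 × ((1 + 0.012)^13 − 1) = €1,353.00 × 0.1677414… = €226.9541…
Penalties + interest = €236.7750 + €226.9541… = €463.73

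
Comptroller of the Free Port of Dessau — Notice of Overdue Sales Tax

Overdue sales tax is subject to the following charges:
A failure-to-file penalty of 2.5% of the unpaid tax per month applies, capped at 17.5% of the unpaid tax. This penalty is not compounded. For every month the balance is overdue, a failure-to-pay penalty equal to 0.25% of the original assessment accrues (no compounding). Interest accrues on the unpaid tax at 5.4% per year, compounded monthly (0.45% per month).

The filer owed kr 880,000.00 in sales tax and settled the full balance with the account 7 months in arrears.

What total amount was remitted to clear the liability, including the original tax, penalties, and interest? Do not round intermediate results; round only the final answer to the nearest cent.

kr 1,077,497.04

Failure-to-file: 7 × 2.5% × kr 880,000.00 = kr 154,000.00, capped at 17.5% × kr 880,000.00 = kr 154,000.00
Failure-to-pay penalty: 7 × 0.25% × kr 880,000.00 = kr 15,400.00
Interest: kr 880,000.00 × ((1 + 0.0045)^7 − 1) = kr 880,000.00 × 0.0319285… = kr 28,097.0393…
Total = kr 880,000.00 + kr 169,400.0000 + kr 28,097.0393… = kr 1,077,497.04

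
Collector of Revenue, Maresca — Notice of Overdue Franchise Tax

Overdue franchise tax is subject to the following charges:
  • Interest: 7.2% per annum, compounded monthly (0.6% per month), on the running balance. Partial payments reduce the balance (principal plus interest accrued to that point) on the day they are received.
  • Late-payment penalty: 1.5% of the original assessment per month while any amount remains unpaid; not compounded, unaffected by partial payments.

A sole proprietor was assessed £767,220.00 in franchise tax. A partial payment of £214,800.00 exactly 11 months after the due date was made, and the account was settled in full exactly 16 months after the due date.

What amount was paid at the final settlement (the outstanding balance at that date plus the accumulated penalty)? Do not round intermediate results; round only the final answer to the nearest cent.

Balance at month 11: £767,220.0000 × (1 + 0.006)^11 = £819,403.2902…
After £214,800.00 payment: £819,403.2902… − £214,800.00 = £604,603.2902…
Balance at month 16: £604,603.2902… × (1 + 0.006)^5 = £622,960.3560…
Penalty: 16 × 1.5% × £767,220.00 = £184,132.80
Final settlement = outstanding balance + penalty = £622,960.3560… + £184,132.80 = £807,093.16

£807,093.16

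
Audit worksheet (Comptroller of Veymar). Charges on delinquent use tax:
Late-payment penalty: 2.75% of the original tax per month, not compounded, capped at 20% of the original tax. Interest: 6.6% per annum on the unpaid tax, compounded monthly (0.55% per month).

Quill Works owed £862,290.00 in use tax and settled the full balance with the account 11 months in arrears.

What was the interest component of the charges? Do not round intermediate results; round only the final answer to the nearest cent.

Interest: £862,290.00 × ((1 + 0.0055)^11 − 1) = £862,290.00 × 0.0621915… = £53,627.1139…

£53,627.11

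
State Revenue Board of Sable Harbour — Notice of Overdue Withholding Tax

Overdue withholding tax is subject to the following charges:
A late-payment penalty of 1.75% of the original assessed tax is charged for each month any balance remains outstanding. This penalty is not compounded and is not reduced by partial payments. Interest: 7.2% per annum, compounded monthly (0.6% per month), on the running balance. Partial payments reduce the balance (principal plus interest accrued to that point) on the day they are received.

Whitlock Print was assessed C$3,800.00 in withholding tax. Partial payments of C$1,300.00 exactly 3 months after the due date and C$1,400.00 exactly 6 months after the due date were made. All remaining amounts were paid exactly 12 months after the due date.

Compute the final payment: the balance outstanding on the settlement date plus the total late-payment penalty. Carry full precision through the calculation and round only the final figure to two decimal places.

C$2,057.74

Balance at month 3: C$3,800.0000 × (1 + 0.006)^3 = C$3,868.8112…
After C$1,300.00 payment: C$3,868.8112… − C$1,300.00 = C$2,568.8112…
Balance at month 6: C$2,568.8112… × (1 + 0.006)^3 = C$2,615.3278…
After C$1,400.00 payment: C$2,615.3278… − C$1,400.00 = C$1,215.3278…
Balance at month 12: C$1,215.3278… × (1 + 0.006)^6 = C$1,259.7412…
Penalty: 12 × 1.75% × C$3,800.00 = C$798.00
Final settlement = outstanding balance + penalty = C$1,259.7412… + C$798.00 = C$2,057.74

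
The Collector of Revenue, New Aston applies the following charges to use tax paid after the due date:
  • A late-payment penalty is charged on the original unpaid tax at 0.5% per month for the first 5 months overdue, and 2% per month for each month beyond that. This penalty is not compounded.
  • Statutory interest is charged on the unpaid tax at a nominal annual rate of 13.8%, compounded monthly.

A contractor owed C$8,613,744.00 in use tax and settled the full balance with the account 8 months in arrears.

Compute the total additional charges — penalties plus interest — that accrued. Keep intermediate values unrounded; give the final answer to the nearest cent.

C$1,557,273.65

Penalty, months 1–5: 5 × 0.5% × C$8,613,744.00 = C$215,343.60
Penalty, months 6–8: 3 × 2% × C$8,613,744.00 = C$516,824.64
Interest (13.8%/yr ÷ 12 = 1.15%/month): C$8,613,744.00 × ((1 + 0.0115)^8 − 1) = C$825,105.4094…
Penalties + interest = C$732,168.2400 + C$825,105.4094… = C$1,557,273.65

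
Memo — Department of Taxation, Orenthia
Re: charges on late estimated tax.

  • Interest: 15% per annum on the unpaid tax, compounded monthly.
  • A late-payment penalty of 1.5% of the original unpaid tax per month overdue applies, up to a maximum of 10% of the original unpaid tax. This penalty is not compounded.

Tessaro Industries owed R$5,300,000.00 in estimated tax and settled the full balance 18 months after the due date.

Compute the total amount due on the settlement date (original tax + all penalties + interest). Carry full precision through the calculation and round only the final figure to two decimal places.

R$7,158,060.19

Penalty (uncapped): 18 × 1.5% × R$5,300,000.00 = R$1,431,000.00; cap = 10% × R$5,300,000.00 = R$530,000.00 → penalty = R$530,000.00
Interest (15%/yr ÷ 12 = 1.25%/month): R$5,300,000.00 × ((1 + 0.0125)^18 − 1) = R$1,328,060.1889…
Total = R$5,300,000.00 + R$530,000.0000 + R$1,328,060.1889… = R$7,158,060.19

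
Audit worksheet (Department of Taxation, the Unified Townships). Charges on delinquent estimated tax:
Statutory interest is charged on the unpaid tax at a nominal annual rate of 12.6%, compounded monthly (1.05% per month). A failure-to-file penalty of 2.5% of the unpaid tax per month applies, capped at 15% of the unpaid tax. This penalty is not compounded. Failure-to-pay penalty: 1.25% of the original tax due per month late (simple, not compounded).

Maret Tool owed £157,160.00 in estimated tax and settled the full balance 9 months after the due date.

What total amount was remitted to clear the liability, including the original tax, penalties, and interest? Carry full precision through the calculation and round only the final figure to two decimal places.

Failure-to-file: 9 × 2.5% × £157,160.00 = £35,361.00, capped at 15% × £157,160.00 = £23,574.00
Failure-to-pay penalty: 9 × 1.25% × £157,160.00 = £17,680.50
Interest: £157,160.00 × ((1 + 0.0105)^9 − 1) = £157,160.00 × 0.0985678… = £15,490.9136…
Total = £157,160.00 + £41,254.5000 + £15,490.9136… = £213,905.41

£213,905.41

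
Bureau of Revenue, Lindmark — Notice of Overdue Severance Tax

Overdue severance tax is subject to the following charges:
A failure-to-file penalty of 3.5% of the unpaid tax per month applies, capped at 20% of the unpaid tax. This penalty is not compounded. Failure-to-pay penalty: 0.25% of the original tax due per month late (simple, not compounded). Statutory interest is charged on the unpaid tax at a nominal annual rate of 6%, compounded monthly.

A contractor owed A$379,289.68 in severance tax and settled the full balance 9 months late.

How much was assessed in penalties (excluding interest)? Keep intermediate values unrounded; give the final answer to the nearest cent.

A$84,391.95

Failure-to-file: 9 × 3.5% × A$379,289.68 = A$119,476.25…, capped at 20% × A$379,289.68 = A$75,857.94…
Failure-to-pay penalty: 9 × 0.25% × A$379,289.68 = A$8,534.02…
Total penalty = A$75,857.94… + A$8,534.02… = A$84,391.95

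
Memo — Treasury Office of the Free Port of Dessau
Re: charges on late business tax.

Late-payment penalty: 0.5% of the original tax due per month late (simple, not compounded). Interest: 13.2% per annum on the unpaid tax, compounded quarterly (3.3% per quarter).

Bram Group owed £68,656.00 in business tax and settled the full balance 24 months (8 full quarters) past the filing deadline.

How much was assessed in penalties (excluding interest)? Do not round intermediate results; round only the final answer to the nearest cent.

Late-payment penalty = 0.5% × £68,656.00 × 24 mo = £8,238.72

£8,238.72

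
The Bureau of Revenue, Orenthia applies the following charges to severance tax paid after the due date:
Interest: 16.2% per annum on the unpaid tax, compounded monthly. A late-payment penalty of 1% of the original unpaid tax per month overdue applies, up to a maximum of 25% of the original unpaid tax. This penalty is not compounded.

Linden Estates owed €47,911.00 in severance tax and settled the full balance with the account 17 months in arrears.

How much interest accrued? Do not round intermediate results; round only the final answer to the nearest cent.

Interest (16.2%/yr ÷ 12 = 1.35%/month): €47,911.00 × ((1 + 0.0135)^17 − 1) = €12,267.1783…

€12,267.18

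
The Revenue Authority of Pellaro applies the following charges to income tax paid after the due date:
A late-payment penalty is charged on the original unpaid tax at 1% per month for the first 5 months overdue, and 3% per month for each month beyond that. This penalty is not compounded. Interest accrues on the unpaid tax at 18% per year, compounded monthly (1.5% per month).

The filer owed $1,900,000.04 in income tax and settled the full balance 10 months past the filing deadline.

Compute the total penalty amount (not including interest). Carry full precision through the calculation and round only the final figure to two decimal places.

Penalty, months 1–5: 5 × 1% × $1,900,000.04 = $95,000.00…
Penalty, months 6–10: 5 × 3% × $1,900,000.04 = $285,000.01…
Total penalty = $95,000.00… + $285,000.01… = $380,000.01

$380,000.01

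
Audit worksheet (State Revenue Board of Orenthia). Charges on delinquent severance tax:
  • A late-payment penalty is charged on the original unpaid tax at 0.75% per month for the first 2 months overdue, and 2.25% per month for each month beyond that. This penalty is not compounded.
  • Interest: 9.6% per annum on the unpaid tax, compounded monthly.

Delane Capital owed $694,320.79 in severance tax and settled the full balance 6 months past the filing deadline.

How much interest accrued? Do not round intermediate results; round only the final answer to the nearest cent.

$34,001.10

Interest (9.6%/yr ÷ 12 = 0.8%/month): $694,320.79 × ((1 + 0.008)^6 − 1) = $34,001.0985…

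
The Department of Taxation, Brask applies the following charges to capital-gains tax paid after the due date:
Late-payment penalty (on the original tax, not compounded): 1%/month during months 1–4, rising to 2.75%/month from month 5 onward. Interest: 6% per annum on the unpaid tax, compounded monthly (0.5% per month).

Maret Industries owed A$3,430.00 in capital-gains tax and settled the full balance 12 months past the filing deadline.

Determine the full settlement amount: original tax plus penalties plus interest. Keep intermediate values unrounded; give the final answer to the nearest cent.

A$4,533.35

Penalty, months 1–4: 4 × 1% × A$3,430.00 = A$137.20
Penalty, months 5–12: 8 × 2.75% × A$3,430.00 = A$754.60
Interest: A$3,430.00 × ((1 + 0.005)^12 − 1) = A$3,430.00 × 0.0616778… = A$211.5549…
Total = A$3,430.00 + A$891.8000 + A$211.5549… = A$4,533.35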